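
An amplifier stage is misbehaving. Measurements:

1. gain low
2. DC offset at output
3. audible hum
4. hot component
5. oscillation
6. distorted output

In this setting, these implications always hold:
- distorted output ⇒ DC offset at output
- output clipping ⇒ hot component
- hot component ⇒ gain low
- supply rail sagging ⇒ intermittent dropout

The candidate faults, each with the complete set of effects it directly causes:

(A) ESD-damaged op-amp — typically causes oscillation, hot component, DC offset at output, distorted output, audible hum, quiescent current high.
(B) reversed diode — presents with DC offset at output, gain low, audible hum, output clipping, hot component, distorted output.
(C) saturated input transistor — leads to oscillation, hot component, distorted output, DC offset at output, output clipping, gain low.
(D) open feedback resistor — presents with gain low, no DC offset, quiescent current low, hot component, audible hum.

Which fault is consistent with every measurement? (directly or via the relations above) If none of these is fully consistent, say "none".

Per-candidate check:
(A) ESD-damaged op-amp — accounts for every observation (gain low through hot component → gain low)
(B) reversed diode — gain low +; DC offset at output +; audible hum +; hot component +; oscillation -; distorted output +
(C) saturated input transistor — gain low +; DC offset at output +; audible hum -; hot component +; oscillation +; distorted output +
(D) open feedback resistor — gain low +; DC offset at output -; audible hum +; hot component +; oscillation -; distorted output -
(A) is the only candidate with no mismatches.

A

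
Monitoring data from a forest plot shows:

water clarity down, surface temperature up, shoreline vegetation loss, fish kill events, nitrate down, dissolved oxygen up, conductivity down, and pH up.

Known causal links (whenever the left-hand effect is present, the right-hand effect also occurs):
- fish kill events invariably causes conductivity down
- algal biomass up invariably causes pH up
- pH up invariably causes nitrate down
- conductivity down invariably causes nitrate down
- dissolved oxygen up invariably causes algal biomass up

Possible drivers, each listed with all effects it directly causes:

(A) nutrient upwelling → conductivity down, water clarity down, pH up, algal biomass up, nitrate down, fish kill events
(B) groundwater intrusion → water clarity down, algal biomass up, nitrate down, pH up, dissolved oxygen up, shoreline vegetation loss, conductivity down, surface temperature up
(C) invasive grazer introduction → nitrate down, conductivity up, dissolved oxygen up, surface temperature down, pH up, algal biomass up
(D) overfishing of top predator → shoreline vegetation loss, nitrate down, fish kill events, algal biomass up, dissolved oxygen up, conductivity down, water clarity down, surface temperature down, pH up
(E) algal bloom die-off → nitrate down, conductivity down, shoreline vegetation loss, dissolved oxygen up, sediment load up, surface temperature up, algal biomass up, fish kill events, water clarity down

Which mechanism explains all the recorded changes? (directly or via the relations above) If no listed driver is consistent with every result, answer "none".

Testing each hypothesis:
(A) nutrient upwelling — does not account for surface temperature up, shoreline vegetation loss, dissolved oxygen up
(B) groundwater intrusion — does not account for fish kill events
(C) invasive grazer introduction — fails on water clarity down, surface temperature up, shoreline vegetation loss, fish kill events, conductivity down (predicts surface temperature down, not surface temperature up; predicts conductivity up, not conductivity down)
(D) overfishing of top predator — fails on surface temperature up (predicts surface temperature down, not surface temperature up)
(E) algal bloom die-off — water clarity down match; surface temperature up match; shoreline vegetation loss match; fish kill events match; nitrate down match; dissolved oxygen up match; conductivity down match; pH up match (by algal biomass up → pH up)
Only (E) is consistent with every observation.

E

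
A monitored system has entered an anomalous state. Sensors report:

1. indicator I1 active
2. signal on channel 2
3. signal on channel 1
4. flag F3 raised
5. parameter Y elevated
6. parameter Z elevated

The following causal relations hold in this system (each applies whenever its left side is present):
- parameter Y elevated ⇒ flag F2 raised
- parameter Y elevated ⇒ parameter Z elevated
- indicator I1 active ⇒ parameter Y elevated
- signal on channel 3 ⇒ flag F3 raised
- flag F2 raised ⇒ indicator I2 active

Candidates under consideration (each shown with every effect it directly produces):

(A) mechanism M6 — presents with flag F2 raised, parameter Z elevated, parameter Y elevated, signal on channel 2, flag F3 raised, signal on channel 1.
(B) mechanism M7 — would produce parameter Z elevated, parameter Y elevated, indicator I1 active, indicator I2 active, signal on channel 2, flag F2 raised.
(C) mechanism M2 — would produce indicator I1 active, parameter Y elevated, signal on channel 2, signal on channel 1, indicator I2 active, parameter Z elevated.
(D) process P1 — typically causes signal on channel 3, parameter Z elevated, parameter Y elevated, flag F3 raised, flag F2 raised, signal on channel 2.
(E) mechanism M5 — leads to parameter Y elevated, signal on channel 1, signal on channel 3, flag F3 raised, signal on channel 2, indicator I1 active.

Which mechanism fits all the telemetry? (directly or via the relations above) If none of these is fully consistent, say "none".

Checking each candidate against the observations:
(A) mechanism M6 — does not account for indicator I1 active
(B) mechanism M7 — does not account for signal on channel 1, flag F3 raised
(C) mechanism M2 — indicator I1 active +; signal on channel 2 +; signal on channel 1 +; flag F3 raised -; parameter Y elevated +; parameter Z elevated +
(D) process P1 — indicator I1 active -; signal on channel 2 +; signal on channel 1 -; flag F3 raised +; parameter Y elevated +; parameter Z elevated +
(E) mechanism M5 — indicator I1 active +; signal on channel 2 +; signal on channel 1 +; flag F3 raised +; parameter Y elevated +; parameter Z elevated + (by parameter Y elevated → parameter Z elevated)
Only (E) is consistent with every observation.

E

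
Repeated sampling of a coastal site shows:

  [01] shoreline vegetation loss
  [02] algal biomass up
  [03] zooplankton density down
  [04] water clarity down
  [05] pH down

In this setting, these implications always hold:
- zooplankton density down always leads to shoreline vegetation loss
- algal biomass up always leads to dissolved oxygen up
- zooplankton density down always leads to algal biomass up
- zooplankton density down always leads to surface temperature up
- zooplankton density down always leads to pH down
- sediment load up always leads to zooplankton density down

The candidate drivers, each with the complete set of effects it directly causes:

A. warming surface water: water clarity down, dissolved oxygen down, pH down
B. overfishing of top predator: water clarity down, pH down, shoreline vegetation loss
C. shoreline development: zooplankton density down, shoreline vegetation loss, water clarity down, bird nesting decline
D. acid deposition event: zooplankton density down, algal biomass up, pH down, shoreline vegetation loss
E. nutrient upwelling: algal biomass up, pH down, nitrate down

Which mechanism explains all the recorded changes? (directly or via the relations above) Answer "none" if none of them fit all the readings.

Per-candidate check:
(A) warming surface water — does not account for shoreline vegetation loss, algal biomass up, zooplankton density down
(B) overfishing of top predator — does not account for algal biomass up, zooplankton density down
(C) shoreline development — shoreline vegetation loss +; algal biomass up + (through zooplankton density down → algal biomass up); zooplankton density down +; water clarity down +; pH down + (through zooplankton density down → pH down)
(D) acid deposition event — does not account for water clarity down
(E) nutrient upwelling — does not account for shoreline vegetation loss, zooplankton density down, water clarity down
(C) alone accounts for all the evidence.

C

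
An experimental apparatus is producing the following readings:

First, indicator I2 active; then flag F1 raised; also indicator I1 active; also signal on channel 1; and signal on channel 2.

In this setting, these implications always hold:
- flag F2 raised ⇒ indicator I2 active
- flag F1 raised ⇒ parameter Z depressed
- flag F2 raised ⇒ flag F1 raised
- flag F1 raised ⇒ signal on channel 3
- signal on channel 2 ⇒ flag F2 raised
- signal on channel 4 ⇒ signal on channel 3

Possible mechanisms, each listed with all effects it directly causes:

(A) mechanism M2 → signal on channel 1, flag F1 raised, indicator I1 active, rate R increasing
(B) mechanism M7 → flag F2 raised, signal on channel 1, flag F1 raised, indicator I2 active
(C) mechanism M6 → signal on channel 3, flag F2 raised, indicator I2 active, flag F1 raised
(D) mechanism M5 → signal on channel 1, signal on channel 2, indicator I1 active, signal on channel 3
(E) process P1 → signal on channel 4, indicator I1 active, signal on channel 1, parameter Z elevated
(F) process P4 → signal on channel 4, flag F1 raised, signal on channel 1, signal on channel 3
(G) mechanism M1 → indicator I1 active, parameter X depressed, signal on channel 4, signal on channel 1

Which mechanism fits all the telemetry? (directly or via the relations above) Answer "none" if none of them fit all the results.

For each candidate, compare predicted effects to what was observed:
(A) mechanism M2 — indicator I2 active NO; flag F1 raised yes; indicator I1 active yes; signal on channel 1 yes; signal on channel 2 NO
(B) mechanism M7 — indicator I2 active yes; flag F1 raised yes; indicator I1 active NO; signal on channel 1 yes; signal on channel 2 NO
(C) mechanism M6 — indicator I2 active yes; flag F1 raised yes; indicator I1 active NO; signal on channel 1 NO; signal on channel 2 NO
(D) mechanism M5 — indicator I2 active yes (via signal on channel 2 → flag F2 raised → indicator I2 active); flag F1 raised yes (via signal on channel 2 → flag F2 raised → flag F1 raised); indicator I1 active yes; signal on channel 1 yes; signal on channel 2 yes
(E) process P1 — indicator I2 active NO; flag F1 raised NO; indicator I1 active yes; signal on channel 1 yes; signal on channel 2 NO
(F) process P4 — indicator I2 active NO; flag F1 raised yes; indicator I1 active NO; signal on channel 1 yes; signal on channel 2 NO
(G) mechanism M1 — does not account for indicator I2 active, flag F1 raised, signal on channel 2
(D) is the only candidate with no mismatches.

D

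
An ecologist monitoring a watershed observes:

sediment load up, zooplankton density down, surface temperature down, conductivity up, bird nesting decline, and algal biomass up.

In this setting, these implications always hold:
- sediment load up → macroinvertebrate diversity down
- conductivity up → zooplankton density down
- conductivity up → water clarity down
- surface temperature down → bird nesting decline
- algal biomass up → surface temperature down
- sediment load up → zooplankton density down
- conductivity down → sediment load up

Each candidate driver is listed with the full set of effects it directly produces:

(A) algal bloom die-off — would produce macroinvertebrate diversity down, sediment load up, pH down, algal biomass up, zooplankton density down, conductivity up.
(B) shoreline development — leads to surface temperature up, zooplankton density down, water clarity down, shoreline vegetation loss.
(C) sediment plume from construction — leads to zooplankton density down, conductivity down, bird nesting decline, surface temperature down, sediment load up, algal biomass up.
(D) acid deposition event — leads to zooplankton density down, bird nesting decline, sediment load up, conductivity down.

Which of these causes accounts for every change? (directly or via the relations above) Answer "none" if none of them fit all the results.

For each candidate, compare predicted effects to what was observed:
(A) algal bloom die-off — sediment load up yes; zooplankton density down yes; surface temperature down yes (by algal biomass up → surface temperature down); conductivity up yes; bird nesting decline yes (by algal biomass up → surface temperature down → bird nesting decline); algal biomass up yes
(B) shoreline development — fails on sediment load up, surface temperature down, conductivity up, bird nesting decline, algal biomass up (predicts surface temperature up, not surface temperature down)
(C) sediment plume from construction — fails on conductivity up (predicts conductivity down, not conductivity up)
(D) acid deposition event — sediment load up yes; zooplankton density down yes; surface temperature down NO; conductivity up NO; bird nesting decline yes; algal biomass up NO
(A) is the only candidate with no mismatches.

A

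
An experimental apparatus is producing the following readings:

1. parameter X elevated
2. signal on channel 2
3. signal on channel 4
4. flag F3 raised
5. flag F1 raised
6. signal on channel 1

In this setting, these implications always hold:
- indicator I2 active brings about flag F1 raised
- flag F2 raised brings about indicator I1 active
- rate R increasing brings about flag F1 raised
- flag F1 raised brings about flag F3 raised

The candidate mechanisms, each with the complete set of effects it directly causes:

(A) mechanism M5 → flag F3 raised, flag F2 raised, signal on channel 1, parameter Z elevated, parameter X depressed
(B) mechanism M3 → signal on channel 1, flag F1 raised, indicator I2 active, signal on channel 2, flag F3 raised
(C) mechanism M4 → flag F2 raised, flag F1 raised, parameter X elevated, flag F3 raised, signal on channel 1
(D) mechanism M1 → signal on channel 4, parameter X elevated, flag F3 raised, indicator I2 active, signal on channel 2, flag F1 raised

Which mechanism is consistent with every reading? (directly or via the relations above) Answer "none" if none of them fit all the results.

none

Per-candidate check:
(A) mechanism M5 — fails on parameter X elevated, signal on channel 2, signal on channel 4, flag F1 raised (predicts parameter X depressed, not parameter X elevated)
(B) mechanism M3 — parameter X elevated NO; signal on channel 2 yes; signal on channel 4 NO; flag F3 raised yes; flag F1 raised yes; signal on channel 1 yes
(C) mechanism M4 — does not account for signal on channel 2, signal on channel 4
(D) mechanism M1 — does not account for signal on channel 1
Every candidate fails on at least one observation.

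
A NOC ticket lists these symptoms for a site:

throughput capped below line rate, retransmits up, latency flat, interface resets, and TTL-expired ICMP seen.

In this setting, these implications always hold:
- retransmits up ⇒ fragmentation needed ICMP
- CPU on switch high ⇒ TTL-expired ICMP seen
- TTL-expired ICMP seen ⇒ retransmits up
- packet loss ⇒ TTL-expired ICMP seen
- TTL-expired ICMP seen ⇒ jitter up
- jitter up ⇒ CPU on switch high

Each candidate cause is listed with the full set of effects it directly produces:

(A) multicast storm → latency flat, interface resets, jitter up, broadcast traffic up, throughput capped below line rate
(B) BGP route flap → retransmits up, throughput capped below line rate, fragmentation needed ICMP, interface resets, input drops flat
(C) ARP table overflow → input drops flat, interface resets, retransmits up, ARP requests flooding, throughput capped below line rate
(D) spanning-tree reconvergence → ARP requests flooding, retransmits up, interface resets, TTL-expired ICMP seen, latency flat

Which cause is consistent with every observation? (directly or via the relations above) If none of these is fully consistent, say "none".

For each candidate, compare predicted effects to what was observed:
(A) multicast storm — throughput capped below line rate ✓; retransmits up ✓ (by jitter up → CPU on switch high → TTL-expired ICMP seen → retransmits up); latency flat ✓; interface resets ✓; TTL-expired ICMP seen ✓ (by jitter up → CPU on switch high → TTL-expired ICMP seen)
(B) BGP route flap — does not account for latency flat, TTL-expired ICMP seen
(C) ARP table overflow — does not account for latency flat, TTL-expired ICMP seen
(D) spanning-tree reconvergence — does not account for throughput capped below line rate
Only (A) is consistent with every observation.

A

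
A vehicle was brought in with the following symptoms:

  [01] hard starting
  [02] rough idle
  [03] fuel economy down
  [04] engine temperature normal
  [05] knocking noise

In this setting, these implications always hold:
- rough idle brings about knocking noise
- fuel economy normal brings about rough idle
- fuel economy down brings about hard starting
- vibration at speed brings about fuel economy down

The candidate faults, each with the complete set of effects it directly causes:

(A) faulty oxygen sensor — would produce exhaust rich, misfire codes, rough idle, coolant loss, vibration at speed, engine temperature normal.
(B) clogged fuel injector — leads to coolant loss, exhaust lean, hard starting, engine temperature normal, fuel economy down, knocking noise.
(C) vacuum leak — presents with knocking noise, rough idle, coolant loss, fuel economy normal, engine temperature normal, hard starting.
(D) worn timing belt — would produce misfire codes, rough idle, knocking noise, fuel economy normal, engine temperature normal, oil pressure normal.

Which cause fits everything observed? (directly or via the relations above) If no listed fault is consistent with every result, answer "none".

Per-candidate check:
(A) faulty oxygen sensor — accounts for every observation (hard starting through vibration at speed → fuel economy down → hard starting)
(B) clogged fuel injector — hard starting +; rough idle -; fuel economy down +; engine temperature normal +; knocking noise +
(C) vacuum leak — fails on fuel economy down (predicts fuel economy normal, not fuel economy down)
(D) worn timing belt — fails on hard starting, fuel economy down (predicts fuel economy normal, not fuel economy down)
(A) alone accounts for all the evidence.

A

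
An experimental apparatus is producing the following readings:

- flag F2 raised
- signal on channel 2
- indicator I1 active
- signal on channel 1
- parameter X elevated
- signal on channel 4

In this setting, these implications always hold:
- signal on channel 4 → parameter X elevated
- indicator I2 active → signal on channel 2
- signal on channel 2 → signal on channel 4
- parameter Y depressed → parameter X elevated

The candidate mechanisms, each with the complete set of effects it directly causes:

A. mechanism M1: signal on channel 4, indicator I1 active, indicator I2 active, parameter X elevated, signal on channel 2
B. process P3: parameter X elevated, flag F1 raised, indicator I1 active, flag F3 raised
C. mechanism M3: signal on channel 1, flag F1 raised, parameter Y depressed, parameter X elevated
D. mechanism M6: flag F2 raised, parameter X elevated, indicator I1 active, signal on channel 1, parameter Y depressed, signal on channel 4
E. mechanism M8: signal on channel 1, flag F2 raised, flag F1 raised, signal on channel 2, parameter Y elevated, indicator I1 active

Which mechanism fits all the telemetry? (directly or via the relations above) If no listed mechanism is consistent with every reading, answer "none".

Per-candidate check:
(A) mechanism M1 — flag F2 raised -; signal on channel 2 +; indicator I1 active +; signal on channel 1 -; parameter X elevated +; signal on channel 4 +
(B) process P3 — does not account for flag F2 raised, signal on channel 2, signal on channel 1, signal on channel 4
(C) mechanism M3 — flag F2 raised -; signal on channel 2 -; indicator I1 active -; signal on channel 1 +; parameter X elevated +; signal on channel 4 -
(D) mechanism M6 — does not account for signal on channel 2
(E) mechanism M8 — flag F2 raised +; signal on channel 2 +; indicator I1 active +; signal on channel 1 +; parameter X elevated + (via signal on channel 2 → signal on channel 4 → parameter X elevated); signal on channel 4 + (via signal on channel 2 → signal on channel 4)
Only (E) is consistent with every observation.

E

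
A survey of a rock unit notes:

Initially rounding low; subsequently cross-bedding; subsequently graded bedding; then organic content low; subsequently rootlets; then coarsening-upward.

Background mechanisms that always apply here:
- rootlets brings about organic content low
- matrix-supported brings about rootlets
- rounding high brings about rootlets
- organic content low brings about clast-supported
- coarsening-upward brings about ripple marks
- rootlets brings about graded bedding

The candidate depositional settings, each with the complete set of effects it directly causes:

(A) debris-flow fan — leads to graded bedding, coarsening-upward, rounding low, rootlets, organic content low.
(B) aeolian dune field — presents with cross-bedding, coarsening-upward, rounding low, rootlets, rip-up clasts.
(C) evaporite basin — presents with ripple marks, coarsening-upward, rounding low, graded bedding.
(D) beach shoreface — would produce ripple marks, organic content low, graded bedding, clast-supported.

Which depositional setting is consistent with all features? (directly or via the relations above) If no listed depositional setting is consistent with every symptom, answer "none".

For each candidate, compare predicted effects to what was observed:
(A) debris-flow fan — rounding low yes; cross-bedding NO; graded bedding yes; organic content low yes; rootlets yes; coarsening-upward yes
(B) aeolian dune field — rounding low yes; cross-bedding yes; graded bedding yes (by rootlets → graded bedding); organic content low yes (by rootlets → organic content low); rootlets yes; coarsening-upward yes
(C) evaporite basin — does not account for cross-bedding, organic content low, rootlets
(D) beach shoreface — rounding low NO; cross-bedding NO; graded bedding yes; organic content low yes; rootlets NO; coarsening-upward NO
(B) is the only candidate with no mismatches.

B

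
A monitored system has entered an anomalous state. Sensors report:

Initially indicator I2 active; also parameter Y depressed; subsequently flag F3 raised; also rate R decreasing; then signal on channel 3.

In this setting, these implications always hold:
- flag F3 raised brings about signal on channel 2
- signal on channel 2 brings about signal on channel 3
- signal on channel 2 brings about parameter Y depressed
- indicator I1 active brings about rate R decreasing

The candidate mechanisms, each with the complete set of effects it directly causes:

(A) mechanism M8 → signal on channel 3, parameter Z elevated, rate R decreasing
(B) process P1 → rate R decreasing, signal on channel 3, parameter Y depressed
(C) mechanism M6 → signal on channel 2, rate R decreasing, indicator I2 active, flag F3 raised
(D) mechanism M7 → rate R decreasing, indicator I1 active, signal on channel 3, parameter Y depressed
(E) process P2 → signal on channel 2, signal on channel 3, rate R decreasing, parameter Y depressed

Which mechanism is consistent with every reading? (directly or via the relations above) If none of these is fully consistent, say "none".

C

Checking each candidate against the observations:
(A) mechanism M8 — does not account for indicator I2 active, parameter Y depressed, flag F3 raised
(B) process P1 — indicator I2 active NO; parameter Y depressed yes; flag F3 raised NO; rate R decreasing yes; signal on channel 3 yes
(C) mechanism M6 — indicator I2 active yes; parameter Y depressed yes (via signal on channel 2 → parameter Y depressed); flag F3 raised yes; rate R decreasing yes; signal on channel 3 yes (via signal on channel 2 → signal on channel 3)
(D) mechanism M7 — indicator I2 active NO; parameter Y depressed yes; flag F3 raised NO; rate R decreasing yes; signal on channel 3 yes
(E) process P2 — indicator I2 active NO; parameter Y depressed yes; flag F3 raised NO; rate R decreasing yes; signal on channel 3 yes
(C) is the only candidate with no mismatches.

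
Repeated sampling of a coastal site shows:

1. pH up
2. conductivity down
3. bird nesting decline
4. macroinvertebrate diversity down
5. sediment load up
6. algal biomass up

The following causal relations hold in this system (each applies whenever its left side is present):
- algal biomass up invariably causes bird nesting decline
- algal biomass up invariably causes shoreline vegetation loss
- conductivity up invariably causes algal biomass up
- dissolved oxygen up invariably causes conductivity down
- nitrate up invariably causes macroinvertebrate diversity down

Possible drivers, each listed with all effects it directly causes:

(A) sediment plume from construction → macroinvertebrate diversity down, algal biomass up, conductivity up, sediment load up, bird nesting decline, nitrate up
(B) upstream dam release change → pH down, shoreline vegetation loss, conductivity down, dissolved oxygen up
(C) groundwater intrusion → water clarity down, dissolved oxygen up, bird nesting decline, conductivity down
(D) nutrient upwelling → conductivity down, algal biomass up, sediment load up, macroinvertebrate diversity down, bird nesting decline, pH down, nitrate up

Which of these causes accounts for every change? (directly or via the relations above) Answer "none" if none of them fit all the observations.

none

Testing each hypothesis:
(A) sediment plume from construction — fails on pH up, conductivity down (predicts conductivity up, not conductivity down)
(B) upstream dam release change — pH up -; conductivity down +; bird nesting decline -; macroinvertebrate diversity down -; sediment load up -; algal biomass up -
(C) groundwater intrusion — pH up -; conductivity down +; bird nesting decline +; macroinvertebrate diversity down -; sediment load up -; algal biomass up -
(D) nutrient upwelling — fails on pH up (predicts pH down, not pH up)
Every candidate fails on at least one observation.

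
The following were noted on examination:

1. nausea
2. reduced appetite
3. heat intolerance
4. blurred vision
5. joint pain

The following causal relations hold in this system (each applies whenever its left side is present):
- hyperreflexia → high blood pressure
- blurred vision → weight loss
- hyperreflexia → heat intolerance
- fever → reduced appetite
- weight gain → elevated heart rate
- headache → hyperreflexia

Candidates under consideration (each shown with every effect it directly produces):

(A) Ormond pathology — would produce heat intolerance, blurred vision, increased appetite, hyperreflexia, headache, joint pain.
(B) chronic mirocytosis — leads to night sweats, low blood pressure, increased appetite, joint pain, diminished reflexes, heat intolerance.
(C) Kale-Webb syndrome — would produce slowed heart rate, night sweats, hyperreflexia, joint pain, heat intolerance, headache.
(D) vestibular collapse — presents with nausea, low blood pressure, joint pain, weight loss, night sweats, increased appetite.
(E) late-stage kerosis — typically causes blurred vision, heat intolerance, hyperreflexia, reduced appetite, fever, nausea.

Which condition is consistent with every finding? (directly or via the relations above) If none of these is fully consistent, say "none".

none

Per-candidate check:
(A) Ormond pathology — nausea NO; reduced appetite NO; heat intolerance yes; blurred vision yes; joint pain yes
(B) chronic mirocytosis — nausea NO; reduced appetite NO; heat intolerance yes; blurred vision NO; joint pain yes
(C) Kale-Webb syndrome — does not account for nausea, reduced appetite, blurred vision
(D) vestibular collapse — fails on reduced appetite, heat intolerance, blurred vision (predicts increased appetite, not reduced appetite)
(E) late-stage kerosis — nausea yes; reduced appetite yes; heat intolerance yes; blurred vision yes; joint pain NO
No candidate is consistent with all observations.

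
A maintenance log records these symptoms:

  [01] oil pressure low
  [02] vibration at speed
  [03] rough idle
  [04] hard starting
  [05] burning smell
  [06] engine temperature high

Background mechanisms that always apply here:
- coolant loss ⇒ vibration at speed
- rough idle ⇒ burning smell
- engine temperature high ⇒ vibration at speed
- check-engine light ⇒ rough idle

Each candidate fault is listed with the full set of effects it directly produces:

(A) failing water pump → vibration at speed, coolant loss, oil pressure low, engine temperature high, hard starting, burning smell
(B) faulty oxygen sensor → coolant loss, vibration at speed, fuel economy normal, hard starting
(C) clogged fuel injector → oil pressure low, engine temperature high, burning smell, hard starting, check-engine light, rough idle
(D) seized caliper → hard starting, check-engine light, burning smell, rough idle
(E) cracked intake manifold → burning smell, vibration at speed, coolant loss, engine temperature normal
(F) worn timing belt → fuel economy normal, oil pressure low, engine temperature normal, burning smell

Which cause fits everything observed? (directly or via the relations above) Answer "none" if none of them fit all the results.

C

Per-candidate check:
(A) failing water pump — does not account for rough idle
(B) faulty oxygen sensor — oil pressure low NO; vibration at speed yes; rough idle NO; hard starting yes; burning smell NO; engine temperature high NO
(C) clogged fuel injector — accounts for every observation (vibration at speed via engine temperature high → vibration at speed)
(D) seized caliper — does not account for oil pressure low, vibration at speed, engine temperature high
(E) cracked intake manifold — fails on oil pressure low, rough idle, hard starting, engine temperature high (predicts engine temperature normal, not engine temperature high)
(F) worn timing belt — fails on vibration at speed, rough idle, hard starting, engine temperature high (predicts engine temperature normal, not engine temperature high)
(C) is the only candidate with no mismatches.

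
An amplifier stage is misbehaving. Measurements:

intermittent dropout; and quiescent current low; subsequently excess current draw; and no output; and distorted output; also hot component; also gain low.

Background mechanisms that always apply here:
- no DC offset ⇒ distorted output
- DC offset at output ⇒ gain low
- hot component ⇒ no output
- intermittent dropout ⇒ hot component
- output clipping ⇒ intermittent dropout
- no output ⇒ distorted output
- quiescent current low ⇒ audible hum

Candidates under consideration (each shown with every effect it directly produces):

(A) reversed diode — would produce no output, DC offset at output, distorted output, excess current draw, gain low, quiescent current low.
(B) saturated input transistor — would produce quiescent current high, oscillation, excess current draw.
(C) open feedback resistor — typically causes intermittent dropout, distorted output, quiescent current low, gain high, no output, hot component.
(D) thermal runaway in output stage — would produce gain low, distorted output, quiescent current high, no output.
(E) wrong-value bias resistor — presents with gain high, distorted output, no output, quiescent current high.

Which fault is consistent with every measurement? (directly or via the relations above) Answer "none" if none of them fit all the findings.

none

Per-candidate check:
(A) reversed diode — intermittent dropout -; quiescent current low +; excess current draw +; no output +; distorted output +; hot component -; gain low +
(B) saturated input transistor — fails on intermittent dropout, quiescent current low, no output, distorted output, hot component, gain low (predicts quiescent current high, not quiescent current low)
(C) open feedback resistor — intermittent dropout +; quiescent current low +; excess current draw -; no output +; distorted output +; hot component +; gain low -
(D) thermal runaway in output stage — intermittent dropout -; quiescent current low -; excess current draw -; no output +; distorted output +; hot component -; gain low +
(E) wrong-value bias resistor — fails on intermittent dropout, quiescent current low, excess current draw, hot component, gain low (predicts quiescent current high, not quiescent current low; predicts gain high, not gain low)
None of the listed candidates fits everything.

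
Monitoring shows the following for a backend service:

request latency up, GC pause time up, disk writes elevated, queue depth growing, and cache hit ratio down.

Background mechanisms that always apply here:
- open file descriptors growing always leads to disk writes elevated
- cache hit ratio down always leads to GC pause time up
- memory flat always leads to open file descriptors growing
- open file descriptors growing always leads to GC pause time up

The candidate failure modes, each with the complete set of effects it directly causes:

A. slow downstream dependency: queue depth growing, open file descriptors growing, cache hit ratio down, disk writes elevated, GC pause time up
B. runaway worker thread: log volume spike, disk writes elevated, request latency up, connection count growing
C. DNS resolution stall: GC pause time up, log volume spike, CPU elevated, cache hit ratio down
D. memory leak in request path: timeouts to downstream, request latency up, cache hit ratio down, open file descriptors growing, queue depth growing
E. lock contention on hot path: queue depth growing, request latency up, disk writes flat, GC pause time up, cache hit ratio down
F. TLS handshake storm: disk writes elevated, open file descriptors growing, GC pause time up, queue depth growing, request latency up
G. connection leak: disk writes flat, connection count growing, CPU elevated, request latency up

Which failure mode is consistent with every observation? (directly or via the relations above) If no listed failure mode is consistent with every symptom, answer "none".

Testing each hypothesis:
(A) slow downstream dependency — request latency up ✗; GC pause time up ✓; disk writes elevated ✓; queue depth growing ✓; cache hit ratio down ✓
(B) runaway worker thread — does not account for GC pause time up, queue depth growing, cache hit ratio down
(C) DNS resolution stall — does not account for request latency up, disk writes elevated, queue depth growing
(D) memory leak in request path — request latency up ✓; GC pause time up ✓ (via cache hit ratio down → GC pause time up); disk writes elevated ✓ (via open file descriptors growing → disk writes elevated); queue depth growing ✓; cache hit ratio down ✓
(E) lock contention on hot path — request latency up ✓; GC pause time up ✓; disk writes elevated ✗; queue depth growing ✓; cache hit ratio down ✓
(F) TLS handshake storm — request latency up ✓; GC pause time up ✓; disk writes elevated ✓; queue depth growing ✓; cache hit ratio down ✗
(G) connection leak — request latency up ✓; GC pause time up ✗; disk writes elevated ✗; queue depth growing ✗; cache hit ratio down ✗
Only (D) is consistent with every observation.

D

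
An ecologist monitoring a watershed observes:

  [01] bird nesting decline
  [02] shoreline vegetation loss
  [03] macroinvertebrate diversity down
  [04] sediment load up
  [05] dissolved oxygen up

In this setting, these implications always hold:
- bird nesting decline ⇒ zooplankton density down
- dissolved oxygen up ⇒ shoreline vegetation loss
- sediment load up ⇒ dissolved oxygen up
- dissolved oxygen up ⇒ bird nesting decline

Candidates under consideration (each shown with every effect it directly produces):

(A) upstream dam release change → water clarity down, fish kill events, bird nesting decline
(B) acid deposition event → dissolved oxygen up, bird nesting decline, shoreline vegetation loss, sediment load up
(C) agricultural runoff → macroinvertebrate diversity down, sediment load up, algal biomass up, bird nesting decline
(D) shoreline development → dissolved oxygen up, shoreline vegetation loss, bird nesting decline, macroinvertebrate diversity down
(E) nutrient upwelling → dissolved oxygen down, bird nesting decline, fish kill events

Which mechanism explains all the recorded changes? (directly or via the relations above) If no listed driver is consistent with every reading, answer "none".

Testing each hypothesis:
(A) upstream dam release change — bird nesting decline match; shoreline vegetation loss miss; macroinvertebrate diversity down miss; sediment load up miss; dissolved oxygen up miss
(B) acid deposition event — does not account for macroinvertebrate diversity down
(C) agricultural runoff — bird nesting decline match; shoreline vegetation loss match (by sediment load up → dissolved oxygen up → shoreline vegetation loss); macroinvertebrate diversity down match; sediment load up match; dissolved oxygen up match (by sediment load up → dissolved oxygen up)
(D) shoreline development — bird nesting decline match; shoreline vegetation loss match; macroinvertebrate diversity down match; sediment load up miss; dissolved oxygen up match
(E) nutrient upwelling — bird nesting decline match; shoreline vegetation loss miss; macroinvertebrate diversity down miss; sediment load up miss; dissolved oxygen up miss
(C) is the only candidate with no mismatches.

C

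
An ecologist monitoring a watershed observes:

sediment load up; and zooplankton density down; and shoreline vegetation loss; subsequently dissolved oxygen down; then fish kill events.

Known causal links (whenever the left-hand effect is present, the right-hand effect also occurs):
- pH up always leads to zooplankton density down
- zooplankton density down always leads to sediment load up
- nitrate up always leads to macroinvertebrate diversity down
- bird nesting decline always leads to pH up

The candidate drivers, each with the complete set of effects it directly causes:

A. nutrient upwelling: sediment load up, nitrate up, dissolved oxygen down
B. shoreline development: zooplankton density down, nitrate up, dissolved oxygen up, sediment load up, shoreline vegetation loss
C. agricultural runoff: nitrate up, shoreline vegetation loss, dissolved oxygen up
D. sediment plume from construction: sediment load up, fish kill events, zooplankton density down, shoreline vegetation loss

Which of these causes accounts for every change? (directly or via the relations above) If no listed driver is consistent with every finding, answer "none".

For each candidate, compare predicted effects to what was observed:
(A) nutrient upwelling — sediment load up ✓; zooplankton density down ✗; shoreline vegetation loss ✗; dissolved oxygen down ✓; fish kill events ✗
(B) shoreline development — sediment load up ✓; zooplankton density down ✓; shoreline vegetation loss ✓; dissolved oxygen down ✗; fish kill events ✗
(C) agricultural runoff — sediment load up ✗; zooplankton density down ✗; shoreline vegetation loss ✓; dissolved oxygen down ✗; fish kill events ✗
(D) sediment plume from construction — sediment load up ✓; zooplankton density down ✓; shoreline vegetation loss ✓; dissolved oxygen down ✗; fish kill events ✓
No candidate is consistent with all observations.

none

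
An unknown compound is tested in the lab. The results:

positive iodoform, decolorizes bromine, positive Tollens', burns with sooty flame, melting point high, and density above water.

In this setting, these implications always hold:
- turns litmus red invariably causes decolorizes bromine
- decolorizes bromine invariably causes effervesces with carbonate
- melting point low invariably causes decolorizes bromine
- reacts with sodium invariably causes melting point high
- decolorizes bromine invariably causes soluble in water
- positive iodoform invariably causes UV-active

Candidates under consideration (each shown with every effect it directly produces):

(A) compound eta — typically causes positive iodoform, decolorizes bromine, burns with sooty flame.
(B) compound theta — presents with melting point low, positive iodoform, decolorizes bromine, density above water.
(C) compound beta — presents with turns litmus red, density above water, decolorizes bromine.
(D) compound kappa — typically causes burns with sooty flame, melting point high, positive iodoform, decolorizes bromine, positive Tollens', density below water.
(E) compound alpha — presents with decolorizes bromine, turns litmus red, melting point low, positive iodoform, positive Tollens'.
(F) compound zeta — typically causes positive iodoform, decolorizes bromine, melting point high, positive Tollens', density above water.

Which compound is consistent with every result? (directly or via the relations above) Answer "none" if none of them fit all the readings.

For each candidate, compare predicted effects to what was observed:
(A) compound eta — positive iodoform yes; decolorizes bromine yes; positive Tollens' NO; burns with sooty flame yes; melting point high NO; density above water NO
(B) compound theta — positive iodoform yes; decolorizes bromine yes; positive Tollens' NO; burns with sooty flame NO; melting point high NO; density above water yes
(C) compound beta — positive iodoform NO; decolorizes bromine yes; positive Tollens' NO; burns with sooty flame NO; melting point high NO; density above water yes
(D) compound kappa — positive iodoform yes; decolorizes bromine yes; positive Tollens' yes; burns with sooty flame yes; melting point high yes; density above water NO
(E) compound alpha — positive iodoform yes; decolorizes bromine yes; positive Tollens' yes; burns with sooty flame NO; melting point high NO; density above water NO
(F) compound zeta — does not account for burns with sooty flame
No candidate is consistent with all observations.

none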